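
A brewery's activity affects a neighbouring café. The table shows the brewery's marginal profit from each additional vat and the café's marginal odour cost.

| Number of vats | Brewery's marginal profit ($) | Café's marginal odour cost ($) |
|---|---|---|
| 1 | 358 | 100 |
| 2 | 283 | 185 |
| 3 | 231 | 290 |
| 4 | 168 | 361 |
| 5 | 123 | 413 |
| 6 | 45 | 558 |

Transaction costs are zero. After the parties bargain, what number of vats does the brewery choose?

Bargaining reaches the level where marginal profit last exceeds marginal odour cost.
That holds through level 2 (283 ≥ 185) but not at 3 (231 < 290).

2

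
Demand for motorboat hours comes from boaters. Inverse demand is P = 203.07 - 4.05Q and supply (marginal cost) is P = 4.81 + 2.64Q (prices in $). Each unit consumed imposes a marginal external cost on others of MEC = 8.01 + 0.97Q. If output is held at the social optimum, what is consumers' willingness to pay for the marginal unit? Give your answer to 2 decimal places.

P = $102.48

Social marginal benefit = demand − MEC = 195.06 - 5.02Q.
Set SMB = MC: 195.06 - 5.02Q = 4.81 + 2.64Q → Q* = 24.8368.
Consumer price on the demand curve at Q*: 203.07 − 4.05×24.8368 = 102.4810.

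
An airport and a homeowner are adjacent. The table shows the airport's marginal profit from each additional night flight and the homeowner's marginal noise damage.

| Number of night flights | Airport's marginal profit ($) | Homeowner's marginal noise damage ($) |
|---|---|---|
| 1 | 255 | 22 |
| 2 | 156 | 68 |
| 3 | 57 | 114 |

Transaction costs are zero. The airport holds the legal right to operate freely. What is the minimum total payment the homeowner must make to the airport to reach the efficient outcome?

Left alone the airport would choose level 3 (marginal profit stays positive).
Efficient level: k* = 2 (marginal profit ≥ marginal noise damage through 2).
The homeowner must at least cover the airport's forgone profit from cutting 3→2: 57 = 57.

$57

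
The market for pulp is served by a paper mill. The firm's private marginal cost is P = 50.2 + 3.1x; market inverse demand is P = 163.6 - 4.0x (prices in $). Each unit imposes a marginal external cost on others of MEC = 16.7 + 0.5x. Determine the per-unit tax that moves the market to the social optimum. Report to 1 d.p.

Social marginal cost = private MC + MEC = 66.9 + 3.6x.
Set SMC = demand: 66.9 + 3.6x = 163.6 - 4.0x → x* = 12.7237.
The Pigouvian tax equals MEC at x*: 16.7 + 0.5×12.7237 = 23.0619.

tax = $23.1 per unit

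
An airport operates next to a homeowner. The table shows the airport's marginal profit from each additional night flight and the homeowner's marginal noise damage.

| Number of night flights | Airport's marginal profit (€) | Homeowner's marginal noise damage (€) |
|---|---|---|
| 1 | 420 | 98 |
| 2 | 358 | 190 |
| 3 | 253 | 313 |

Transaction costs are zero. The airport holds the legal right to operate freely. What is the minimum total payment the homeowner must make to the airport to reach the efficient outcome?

€253

Left alone the airport would choose level 3 (marginal profit stays positive).
Efficient level: k* = 2 (marginal profit ≥ marginal noise damage through 2).
The homeowner must at least cover the airport's forgone profit from cutting 3→2: 253 = 253.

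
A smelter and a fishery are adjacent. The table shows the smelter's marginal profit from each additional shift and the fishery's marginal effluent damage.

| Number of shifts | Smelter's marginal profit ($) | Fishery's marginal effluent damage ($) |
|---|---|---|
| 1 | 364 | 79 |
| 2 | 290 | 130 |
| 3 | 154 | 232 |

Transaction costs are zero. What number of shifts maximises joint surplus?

Bargaining reaches the level where marginal profit last exceeds marginal effluent damage.
That holds through level 2 (290 ≥ 130) but not at 3 (154 < 232).

2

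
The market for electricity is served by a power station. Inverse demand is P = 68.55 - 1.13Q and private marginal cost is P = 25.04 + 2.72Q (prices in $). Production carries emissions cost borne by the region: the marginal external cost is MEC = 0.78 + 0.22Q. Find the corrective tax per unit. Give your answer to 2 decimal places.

tax = $3.09 per unit

Social marginal cost = private MC + MEC = 25.82 + 2.94Q.
Set SMC = demand: 25.82 + 2.94Q = 68.55 - 1.13Q → Q* = 10.4988.
The Pigouvian tax equals MEC at Q*: 0.78 + 0.22×10.4988 = 3.0897.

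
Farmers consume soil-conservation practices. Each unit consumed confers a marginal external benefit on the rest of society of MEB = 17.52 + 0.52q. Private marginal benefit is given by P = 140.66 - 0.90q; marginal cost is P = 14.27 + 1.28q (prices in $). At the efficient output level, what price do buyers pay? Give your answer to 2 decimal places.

P = $62.64

Social marginal benefit = demand + MEB = 158.18 - 0.38q.
Set SMB = MC: 158.18 - 0.38q = 14.27 + 1.28q → q* = 86.6928.
Consumer price on the demand curve at q*: 140.66 − 0.90×86.6928 = 62.6365.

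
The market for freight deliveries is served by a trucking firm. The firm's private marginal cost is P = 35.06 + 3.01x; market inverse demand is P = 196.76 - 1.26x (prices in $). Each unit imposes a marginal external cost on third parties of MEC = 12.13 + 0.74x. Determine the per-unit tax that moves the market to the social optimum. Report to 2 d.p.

Social marginal cost = private MC + MEC = 47.19 + 3.75x.
Set SMC = demand: 47.19 + 3.75x = 196.76 - 1.26x → x* = 29.8543.
The Pigouvian tax equals MEC at x*: 12.13 + 0.74×29.8543 = 34.2222.

tax = $34.22 per unit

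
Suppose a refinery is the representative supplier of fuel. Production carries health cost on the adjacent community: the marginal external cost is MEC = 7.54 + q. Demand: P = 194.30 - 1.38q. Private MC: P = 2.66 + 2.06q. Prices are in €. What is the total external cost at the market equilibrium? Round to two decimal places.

€1971.81

Market equilibrium (private): 2.66 + 2.06q = 194.30 - 1.38q → q_m = 55.7093.
Total external cost = ∫₀^{q_m} (7.54 + 1.00q) dq = 7.54×55.7093 + ½×1.00×55.7093² = 1971.8112.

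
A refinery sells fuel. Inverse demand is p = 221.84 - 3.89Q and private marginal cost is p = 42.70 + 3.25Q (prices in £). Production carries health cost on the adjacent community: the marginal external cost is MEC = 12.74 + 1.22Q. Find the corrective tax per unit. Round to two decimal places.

tax = £37.02 per unit

Social marginal cost = private MC + MEC = 55.44 + 4.47Q.
Set SMC = demand: 55.44 + 4.47Q = 221.84 - 3.89Q → Q* = 19.9043.
The Pigouvian tax equals MEC at Q*: 12.74 + 1.22×19.9043 = 37.0232.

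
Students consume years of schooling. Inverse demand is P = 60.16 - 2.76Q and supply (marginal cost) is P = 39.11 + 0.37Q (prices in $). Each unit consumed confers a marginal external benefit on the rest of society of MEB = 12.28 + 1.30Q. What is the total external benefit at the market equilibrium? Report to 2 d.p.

$111.98

Market equilibrium (private): 39.11 + 0.37Q = 60.16 - 2.76Q → Q_m = 6.7252.
Total external benefit = ∫₀^{Q_m} (12.28 + 1.30Q) dQ = 12.28×6.7252 + ½×1.30×6.7252² = 111.9839.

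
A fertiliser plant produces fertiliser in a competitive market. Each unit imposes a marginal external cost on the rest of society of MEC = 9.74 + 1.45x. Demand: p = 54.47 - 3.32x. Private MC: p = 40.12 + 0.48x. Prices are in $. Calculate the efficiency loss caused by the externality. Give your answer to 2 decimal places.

Market equilibrium (private): 40.12 + 0.48x = 54.47 - 3.32x → x_m = 3.7763.
Social marginal cost = private MC + MEC = 49.86 + 1.93x.
Set SMC = demand: 49.86 + 1.93x = 54.47 - 3.32x → x* = 0.8781.
Between x* and x_m the wedge SMC − demand runs linearly from 0 to MEC(x_m), so the loss is a triangle.
DWL = ½ × 2.8982 × 15.2157 = 22.0491.

DWL = $22.05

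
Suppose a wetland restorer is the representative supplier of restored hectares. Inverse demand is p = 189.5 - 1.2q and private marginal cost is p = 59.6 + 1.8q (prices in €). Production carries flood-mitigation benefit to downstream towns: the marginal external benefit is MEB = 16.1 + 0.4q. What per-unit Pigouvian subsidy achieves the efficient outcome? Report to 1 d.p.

Social marginal cost = private MC − MEB = 43.5 + 1.4q.
Set SMC = demand: 43.5 + 1.4q = 189.5 - 1.2q → q* = 56.1538.
The Pigouvian subsidy equals MEB at q*: 16.1 + 0.4×56.1538 = 38.5615.

subsidy = €38.6 per unit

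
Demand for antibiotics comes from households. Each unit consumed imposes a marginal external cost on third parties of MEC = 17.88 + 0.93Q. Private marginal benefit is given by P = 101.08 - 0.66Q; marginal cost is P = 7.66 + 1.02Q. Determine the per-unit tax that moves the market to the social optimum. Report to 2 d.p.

tax = 44.80 per unit

Social marginal benefit = demand − MEC = 83.20 - 1.59Q.
Set SMB = MC: 83.20 - 1.59Q = 7.66 + 1.02Q → Q* = 28.9425.
The Pigouvian tax equals MEC at Q*: 17.88 + 0.93×28.9425 = 44.7965.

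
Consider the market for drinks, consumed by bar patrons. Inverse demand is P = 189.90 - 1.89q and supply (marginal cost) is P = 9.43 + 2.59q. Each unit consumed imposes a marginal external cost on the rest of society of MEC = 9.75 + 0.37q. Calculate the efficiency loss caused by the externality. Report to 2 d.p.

Market equilibrium (private): 9.43 + 2.59q = 189.90 - 1.89q → q_m = 40.2835.
Social marginal benefit = demand − MEC = 180.15 - 2.26q.
Set SMB = MC: 180.15 - 2.26q = 9.43 + 2.59q → q* = 35.2000.
Height of the DWL triangle at q_m is MC(q_m) − SMB(q_m) = MEC(q_m) = 24.6549.
DWL = ½ × 5.0835 × 24.6549 = 62.6666.

DWL = 62.67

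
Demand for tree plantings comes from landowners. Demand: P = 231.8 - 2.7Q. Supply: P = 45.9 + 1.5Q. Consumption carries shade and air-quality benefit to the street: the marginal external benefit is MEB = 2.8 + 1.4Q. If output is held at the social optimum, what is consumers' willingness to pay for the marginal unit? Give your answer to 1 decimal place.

P = 49.8

Social marginal benefit = demand + MEB = 234.6 - 1.3Q.
Set SMB = MC: 234.6 - 1.3Q = 45.9 + 1.5Q → Q* = 67.3929.
Consumer price on the demand curve at Q*: 231.8 − 2.7×67.3929 = 49.8392.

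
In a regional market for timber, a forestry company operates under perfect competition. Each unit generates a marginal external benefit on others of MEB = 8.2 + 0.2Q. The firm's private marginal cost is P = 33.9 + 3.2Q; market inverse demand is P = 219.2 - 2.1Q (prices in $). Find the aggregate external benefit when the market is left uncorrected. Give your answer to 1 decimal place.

Market equilibrium (private): 33.9 + 3.2Q = 219.2 - 2.1Q → Q_m = 34.9623.
Total external benefit = ∫₀^{Q_m} (8.2 + 0.2Q) dQ = 8.2×34.9623 + ½×0.2×34.9623² = 408.9271.

$408.9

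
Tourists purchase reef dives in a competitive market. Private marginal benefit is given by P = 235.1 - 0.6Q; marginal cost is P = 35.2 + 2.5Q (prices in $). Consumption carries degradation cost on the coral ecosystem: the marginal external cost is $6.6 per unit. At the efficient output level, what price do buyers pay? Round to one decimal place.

Social marginal benefit = demand − MEC = 228.5 - 0.6Q.
Set SMB = MC: 228.5 - 0.6Q = 35.2 + 2.5Q → Q* = 62.3548.
Consumer price on the demand curve at Q*: 235.1 − 0.6×62.3548 = 197.6871.

P = $197.7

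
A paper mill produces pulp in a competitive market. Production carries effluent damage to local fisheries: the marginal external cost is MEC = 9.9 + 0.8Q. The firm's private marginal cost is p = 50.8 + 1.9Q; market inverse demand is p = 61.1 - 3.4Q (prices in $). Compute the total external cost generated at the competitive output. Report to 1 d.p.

$20.8

Market equilibrium (private): 50.8 + 1.9Q = 61.1 - 3.4Q → Q_m = 1.9434.
Total external cost = ∫₀^{Q_m} (9.9 + 0.8Q) dQ = 9.9×1.9434 + ½×0.8×1.9434² = 20.7504.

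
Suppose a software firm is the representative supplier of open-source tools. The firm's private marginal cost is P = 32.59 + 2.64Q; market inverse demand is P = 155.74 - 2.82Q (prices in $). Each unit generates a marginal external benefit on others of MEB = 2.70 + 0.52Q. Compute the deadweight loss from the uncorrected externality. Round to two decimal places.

Market equilibrium (private): 32.59 + 2.64Q = 155.74 - 2.82Q → Q_m = 22.5549.
Social marginal cost = private MC − MEB = 29.89 + 2.12Q.
Set SMC = demand: 29.89 + 2.12Q = 155.74 - 2.82Q → Q* = 25.4757.
The loss is the area between SMC and demand from Q* to Q_m; with linear curves that's a triangle of height MEB(Q_m).
DWL = ½ × 2.9208 × 14.4286 = 21.0715.

DWL = $21.07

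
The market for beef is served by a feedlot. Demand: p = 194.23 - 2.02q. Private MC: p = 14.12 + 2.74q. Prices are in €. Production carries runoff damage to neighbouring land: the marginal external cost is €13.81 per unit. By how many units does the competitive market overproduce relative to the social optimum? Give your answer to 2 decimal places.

2.90 units

Market equilibrium (private): 14.12 + 2.74q = 194.23 - 2.02q → q_m = 37.8382.
Social marginal cost = private MC + MEC = 27.93 + 2.74q.
Set SMC = demand: 27.93 + 2.74q = 194.23 - 2.02q → q* = 34.9370.
Gap = |37.8382 − 34.9370| = 2.9012.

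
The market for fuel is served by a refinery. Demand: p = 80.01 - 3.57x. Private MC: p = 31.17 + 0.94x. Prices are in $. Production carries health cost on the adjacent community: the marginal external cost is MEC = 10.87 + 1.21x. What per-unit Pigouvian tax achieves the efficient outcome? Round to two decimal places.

Social marginal cost = private MC + MEC = 42.04 + 2.15x.
Set SMC = demand: 42.04 + 2.15x = 80.01 - 3.57x → x* = 6.6381.
The Pigouvian tax equals MEC at x*: 10.87 + 1.21×6.6381 = 18.9021.

tax = $18.90 per unit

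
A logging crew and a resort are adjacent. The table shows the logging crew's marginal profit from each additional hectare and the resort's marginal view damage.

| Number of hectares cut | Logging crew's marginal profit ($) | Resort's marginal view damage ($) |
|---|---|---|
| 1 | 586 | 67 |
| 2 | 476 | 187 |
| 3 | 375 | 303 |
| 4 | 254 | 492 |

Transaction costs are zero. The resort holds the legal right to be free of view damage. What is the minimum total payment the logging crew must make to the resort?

Efficient level: marginal profit ≥ marginal view damage through level 3, so k* = 3.
With the resort holding the right, the logging crew must at least compensate total damage at k*: 67 + 187 + 303 = 557.

$557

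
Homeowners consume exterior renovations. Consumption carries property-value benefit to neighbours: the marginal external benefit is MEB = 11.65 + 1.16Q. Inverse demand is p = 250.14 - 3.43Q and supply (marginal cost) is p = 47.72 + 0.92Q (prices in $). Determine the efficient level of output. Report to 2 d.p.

Q* = 67.11

Social marginal benefit = demand + MEB = 261.79 - 2.27Q.
Set SMB = MC: 261.79 - 2.27Q = 47.72 + 0.92Q → Q* = 67.1066.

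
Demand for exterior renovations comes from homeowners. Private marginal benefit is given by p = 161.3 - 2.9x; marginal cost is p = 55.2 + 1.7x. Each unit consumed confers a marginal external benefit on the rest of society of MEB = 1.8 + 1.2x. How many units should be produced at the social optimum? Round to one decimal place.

Social marginal benefit = demand + MEB = 163.1 - 1.7x.
Set SMB = MC: 163.1 - 1.7x = 55.2 + 1.7x → x* = 31.7353.

x* = 31.7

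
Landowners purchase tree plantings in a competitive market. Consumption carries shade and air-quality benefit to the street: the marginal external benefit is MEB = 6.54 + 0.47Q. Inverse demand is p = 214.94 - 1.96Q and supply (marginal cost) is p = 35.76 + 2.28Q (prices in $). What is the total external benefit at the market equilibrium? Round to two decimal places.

Market equilibrium (private): 35.76 + 2.28Q = 214.94 - 1.96Q → Q_m = 42.2594.
Total external benefit = ∫₀^{Q_m} (6.54 + 0.47Q) dQ = 6.54×42.2594 + ½×0.47×42.2594² = 696.0528.

$696.05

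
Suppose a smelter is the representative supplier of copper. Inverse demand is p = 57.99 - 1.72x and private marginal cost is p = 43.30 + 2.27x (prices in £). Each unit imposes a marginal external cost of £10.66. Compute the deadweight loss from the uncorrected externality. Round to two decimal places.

Market equilibrium (private): 43.30 + 2.27x = 57.99 - 1.72x → x_m = 3.6817.
Social marginal cost = private MC + MEC = 53.96 + 2.27x.
Set SMC = demand: 53.96 + 2.27x = 57.99 - 1.72x → x* = 1.0100.
The loss is the area between SMC and demand from x* to x_m; with linear curves that's a triangle of height MEC(x_m).
DWL = ½ × 2.6717 × 10.6600 = 14.2402.

DWL = £14.24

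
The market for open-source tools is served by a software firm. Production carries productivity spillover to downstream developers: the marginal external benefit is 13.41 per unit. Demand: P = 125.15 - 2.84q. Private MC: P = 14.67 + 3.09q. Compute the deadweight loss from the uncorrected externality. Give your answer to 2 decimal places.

DWL = 15.16

Market equilibrium (private): 14.67 + 3.09q = 125.15 - 2.84q → q_m = 18.6307.
Social marginal cost = private MC − MEB = 1.26 + 3.09q.
Set SMC = demand: 1.26 + 3.09q = 125.15 - 2.84q → q* = 20.8921.
The loss is the area between SMC and demand from q* to q_m; with linear curves that's a triangle of height MEB(q_m).
DWL = ½ × 2.2614 × 13.4100 = 15.1627.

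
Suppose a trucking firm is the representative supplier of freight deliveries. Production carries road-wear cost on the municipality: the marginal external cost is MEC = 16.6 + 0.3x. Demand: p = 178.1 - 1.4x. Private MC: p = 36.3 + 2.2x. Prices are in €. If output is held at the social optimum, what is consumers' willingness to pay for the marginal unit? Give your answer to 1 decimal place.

Social marginal cost = private MC + MEC = 52.9 + 2.5x.
Set SMC = demand: 52.9 + 2.5x = 178.1 - 1.4x → x* = 32.1026.
Consumer price on the demand curve at x*: 178.1 − 1.4×32.1026 = 133.1564.

P = €133.2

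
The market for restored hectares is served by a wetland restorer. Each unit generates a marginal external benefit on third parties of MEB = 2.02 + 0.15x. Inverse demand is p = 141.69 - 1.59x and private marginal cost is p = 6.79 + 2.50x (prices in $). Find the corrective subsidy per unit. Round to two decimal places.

Social marginal cost = private MC − MEB = 4.77 + 2.35x.
Set SMC = demand: 4.77 + 2.35x = 141.69 - 1.59x → x* = 34.7513.
The Pigouvian subsidy equals MEB at x*: 2.02 + 0.15×34.7513 = 7.2327.

subsidy = $7.23 per unit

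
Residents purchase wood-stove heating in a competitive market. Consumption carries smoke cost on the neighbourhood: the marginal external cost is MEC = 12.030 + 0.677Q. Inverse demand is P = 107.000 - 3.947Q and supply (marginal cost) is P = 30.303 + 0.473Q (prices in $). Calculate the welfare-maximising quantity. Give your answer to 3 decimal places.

Q* = 12.687

Social marginal benefit = demand − MEC = 94.970 - 4.624Q.
Set SMB = MC: 94.970 - 4.624Q = 30.303 + 0.473Q → Q* = 12.6873.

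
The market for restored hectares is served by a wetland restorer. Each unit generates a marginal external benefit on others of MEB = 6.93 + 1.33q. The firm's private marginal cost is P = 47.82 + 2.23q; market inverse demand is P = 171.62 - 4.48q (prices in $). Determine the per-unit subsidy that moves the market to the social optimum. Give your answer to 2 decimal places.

Social marginal cost = private MC − MEB = 40.89 + 0.90q.
Set SMC = demand: 40.89 + 0.90q = 171.62 - 4.48q → q* = 24.2993.
The Pigouvian subsidy equals MEB at q*: 6.93 + 1.33×24.2993 = 39.2481.

subsidy = $39.25 per unit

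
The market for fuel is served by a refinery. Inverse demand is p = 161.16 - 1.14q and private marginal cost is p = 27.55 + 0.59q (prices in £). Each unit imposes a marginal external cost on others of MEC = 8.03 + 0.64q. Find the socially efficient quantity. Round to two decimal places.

Social marginal cost = private MC + MEC = 35.58 + 1.23q.
Set SMC = demand: 35.58 + 1.23q = 161.16 - 1.14q → q* = 52.9873.

q* = 52.99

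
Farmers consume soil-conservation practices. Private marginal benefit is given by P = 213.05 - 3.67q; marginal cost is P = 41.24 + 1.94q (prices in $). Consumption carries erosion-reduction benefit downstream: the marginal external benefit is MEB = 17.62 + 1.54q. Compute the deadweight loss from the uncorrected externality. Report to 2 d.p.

DWL = $515.59

Market equilibrium (private): 41.24 + 1.94q = 213.05 - 3.67q → q_m = 30.6257.
Social marginal benefit = demand + MEB = 230.67 - 2.13q.
Set SMB = MC: 230.67 - 2.13q = 41.24 + 1.94q → q* = 46.5430.
The welfare-loss triangle has base |q_m − q*| and height MEB(q_m) (the vertical gap between SMB and MC is zero at q* and MEB at q_m).
DWL = ½ × 15.9173 × 64.7835 = 515.5892.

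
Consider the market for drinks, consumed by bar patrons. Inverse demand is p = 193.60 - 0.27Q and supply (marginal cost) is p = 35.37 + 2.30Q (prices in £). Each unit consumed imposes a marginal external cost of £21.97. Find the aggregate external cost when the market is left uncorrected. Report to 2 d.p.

Market equilibrium (private): 35.37 + 2.30Q = 193.60 - 0.27Q → Q_m = 61.5681.
Total external cost = MEC × Q_m = 21.97 × 61.5681 = 1352.6512.

£1352.65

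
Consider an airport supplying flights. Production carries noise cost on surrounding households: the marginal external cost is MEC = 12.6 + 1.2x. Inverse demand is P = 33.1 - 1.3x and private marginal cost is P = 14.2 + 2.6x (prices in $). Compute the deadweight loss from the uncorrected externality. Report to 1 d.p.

Market equilibrium (private): 14.2 + 2.6x = 33.1 - 1.3x → x_m = 4.8462.
Social marginal cost = private MC + MEC = 26.8 + 3.8x.
Set SMC = demand: 26.8 + 3.8x = 33.1 - 1.3x → x* = 1.2353.
The welfare-loss triangle has base |x_m − x*| and height MEC(x_m) (the vertical gap between SMC and demand is zero at x* and MEC at x_m).
DWL = ½ × 3.6109 × 18.4154 = 33.2481.

DWL = $33.2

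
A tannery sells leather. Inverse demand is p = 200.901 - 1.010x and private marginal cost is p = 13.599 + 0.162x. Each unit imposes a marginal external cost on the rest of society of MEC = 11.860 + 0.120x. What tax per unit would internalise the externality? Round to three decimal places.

tax = 28.155 per unit

Social marginal cost = private MC + MEC = 25.459 + 0.282x.
Set SMC = demand: 25.459 + 0.282x = 200.901 - 1.010x → x* = 135.7910.
The Pigouvian tax equals MEC at x*: 11.860 + 0.120×135.7910 = 28.1549.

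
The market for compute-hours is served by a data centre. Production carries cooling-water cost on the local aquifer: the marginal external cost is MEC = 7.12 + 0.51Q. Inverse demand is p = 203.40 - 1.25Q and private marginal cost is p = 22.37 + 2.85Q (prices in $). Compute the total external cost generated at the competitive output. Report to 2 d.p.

$811.51

Market equilibrium (private): 22.37 + 2.85Q = 203.40 - 1.25Q → Q_m = 44.1537.
Total external cost = ∫₀^{Q_m} (7.12 + 0.51Q) dQ = 7.12×44.1537 + ½×0.51×44.1537² = 811.5094.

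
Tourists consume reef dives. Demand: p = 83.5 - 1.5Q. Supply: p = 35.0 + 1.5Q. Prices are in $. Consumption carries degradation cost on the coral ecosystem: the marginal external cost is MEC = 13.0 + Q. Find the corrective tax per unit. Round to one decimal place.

tax = $21.9 per unit

Social marginal benefit = demand − MEC = 70.5 - 2.5Q.
Set SMB = MC: 70.5 - 2.5Q = 35.0 + 1.5Q → Q* = 8.8750.
The Pigouvian tax equals MEC at Q*: 13.0 + 1.0×8.8750 = 21.8750.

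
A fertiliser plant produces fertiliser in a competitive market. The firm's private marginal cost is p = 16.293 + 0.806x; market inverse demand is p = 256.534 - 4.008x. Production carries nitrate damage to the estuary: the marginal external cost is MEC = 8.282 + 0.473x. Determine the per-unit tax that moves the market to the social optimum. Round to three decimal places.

tax = 29.034 per unit

Social marginal cost = private MC + MEC = 24.575 + 1.279x.
Set SMC = demand: 24.575 + 1.279x = 256.534 - 4.008x → x* = 43.8735.
The Pigouvian tax equals MEC at x*: 8.282 + 0.473×43.8735 = 29.0342.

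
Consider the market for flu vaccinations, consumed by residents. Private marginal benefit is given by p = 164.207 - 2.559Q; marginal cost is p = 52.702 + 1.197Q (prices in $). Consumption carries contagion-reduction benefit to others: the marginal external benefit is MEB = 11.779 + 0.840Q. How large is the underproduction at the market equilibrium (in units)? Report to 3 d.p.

Market equilibrium (private): 52.702 + 1.197Q = 164.207 - 2.559Q → Q_m = 29.6872.
Social marginal benefit = demand + MEB = 175.986 - 1.719Q.
Set SMB = MC: 175.986 - 1.719Q = 52.702 + 1.197Q → Q* = 42.2785.
Gap = |29.6872 − 42.2785| = 12.5913.

12.591 units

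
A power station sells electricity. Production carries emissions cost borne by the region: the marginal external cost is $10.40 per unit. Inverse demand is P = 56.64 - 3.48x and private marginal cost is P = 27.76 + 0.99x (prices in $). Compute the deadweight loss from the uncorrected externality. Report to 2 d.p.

Market equilibrium (private): 27.76 + 0.99x = 56.64 - 3.48x → x_m = 6.4609.
Social marginal cost = private MC + MEC = 38.16 + 0.99x.
Set SMC = demand: 38.16 + 0.99x = 56.64 - 3.48x → x* = 4.1342.
Between x* and x_m the wedge SMC − demand runs linearly from 0 to MEC(x_m), so the loss is a triangle.
DWL = ½ × 2.3267 × 10.4000 = 12.0988.

DWL = $12.10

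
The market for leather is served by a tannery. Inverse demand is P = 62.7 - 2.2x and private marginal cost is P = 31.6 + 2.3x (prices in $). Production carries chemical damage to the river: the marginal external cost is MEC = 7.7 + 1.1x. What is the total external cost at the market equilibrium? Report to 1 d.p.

$79.5

Market equilibrium (private): 31.6 + 2.3x = 62.7 - 2.2x → x_m = 6.9111.
Total external cost = ∫₀^{x_m} (7.7 + 1.1x) dx = 7.7×6.9111 + ½×1.1×6.9111² = 79.4853.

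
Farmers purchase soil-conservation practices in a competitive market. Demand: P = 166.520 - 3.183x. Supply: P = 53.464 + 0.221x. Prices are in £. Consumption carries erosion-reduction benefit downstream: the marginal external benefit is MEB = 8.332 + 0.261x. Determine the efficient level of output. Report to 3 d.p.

x* = 38.622

Social marginal benefit = demand + MEB = 174.852 - 2.922x.
Set SMB = MC: 174.852 - 2.922x = 53.464 + 0.221x → x* = 38.6217.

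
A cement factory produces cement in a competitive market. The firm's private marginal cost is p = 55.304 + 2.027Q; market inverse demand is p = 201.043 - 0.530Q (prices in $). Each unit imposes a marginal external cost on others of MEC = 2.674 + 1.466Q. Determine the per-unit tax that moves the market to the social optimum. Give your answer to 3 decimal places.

tax = $54.808 per unit

Social marginal cost = private MC + MEC = 57.978 + 3.493Q.
Set SMC = demand: 57.978 + 3.493Q = 201.043 - 0.530Q → Q* = 35.5618.
The Pigouvian tax equals MEC at Q*: 2.674 + 1.466×35.5618 = 54.8076.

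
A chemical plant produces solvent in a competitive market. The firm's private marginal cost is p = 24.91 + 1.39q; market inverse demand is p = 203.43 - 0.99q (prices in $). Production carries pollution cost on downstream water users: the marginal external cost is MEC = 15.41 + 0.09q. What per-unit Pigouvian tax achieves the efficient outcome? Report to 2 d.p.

tax = $21.35 per unit

Social marginal cost = private MC + MEC = 40.32 + 1.48q.
Set SMC = demand: 40.32 + 1.48q = 203.43 - 0.99q → q* = 66.0364.
The Pigouvian tax equals MEC at q*: 15.41 + 0.09×66.0364 = 21.3533.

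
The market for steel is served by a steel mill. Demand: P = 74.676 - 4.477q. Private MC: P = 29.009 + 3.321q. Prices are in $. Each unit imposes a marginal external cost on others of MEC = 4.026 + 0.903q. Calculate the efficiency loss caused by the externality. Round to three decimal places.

Market equilibrium (private): 29.009 + 3.321q = 74.676 - 4.477q → q_m = 5.8562.
Social marginal cost = private MC + MEC = 33.035 + 4.224q.
Set SMC = demand: 33.035 + 4.224q = 74.676 - 4.477q → q* = 4.7858.
The welfare-loss triangle has base |q_m − q*| and height MEC(q_m) (the vertical gap between SMC and demand is zero at q* and MEC at q_m).
DWL = ½ × 1.0704 × 9.3142 = 4.9850.

DWL = $4.985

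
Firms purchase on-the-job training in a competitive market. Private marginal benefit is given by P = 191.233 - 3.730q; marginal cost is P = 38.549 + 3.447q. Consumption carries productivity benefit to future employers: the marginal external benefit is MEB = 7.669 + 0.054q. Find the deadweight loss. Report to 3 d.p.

Market equilibrium (private): 38.549 + 3.447q = 191.233 - 3.730q → q_m = 21.2741.
Social marginal benefit = demand + MEB = 198.902 - 3.676q.
Set SMB = MC: 198.902 - 3.676q = 38.549 + 3.447q → q* = 22.5120.
Height of the DWL triangle at q_m is SMB(q_m) − MC(q_m) = MEB(q_m) = 8.8178.
DWL = ½ × 1.2379 × 8.8178 = 5.4578.

DWL = 5.458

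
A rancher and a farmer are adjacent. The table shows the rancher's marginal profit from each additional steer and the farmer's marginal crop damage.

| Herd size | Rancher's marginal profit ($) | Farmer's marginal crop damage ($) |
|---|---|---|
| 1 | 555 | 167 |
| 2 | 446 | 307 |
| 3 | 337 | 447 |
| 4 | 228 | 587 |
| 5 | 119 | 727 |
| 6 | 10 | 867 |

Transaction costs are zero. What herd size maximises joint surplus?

2

Bargaining reaches the level where marginal profit last exceeds marginal crop damage.
That holds through level 2 (446 ≥ 307) but not at 3 (337 < 447).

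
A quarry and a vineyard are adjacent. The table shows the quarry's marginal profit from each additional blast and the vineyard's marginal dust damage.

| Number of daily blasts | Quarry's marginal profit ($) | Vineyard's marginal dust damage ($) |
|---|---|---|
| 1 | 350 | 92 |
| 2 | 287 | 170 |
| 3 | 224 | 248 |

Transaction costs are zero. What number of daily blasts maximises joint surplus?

Bargaining reaches the level where marginal profit last exceeds marginal dust damage.
That holds through level 2 (287 ≥ 170) but not at 3 (224 < 248).

2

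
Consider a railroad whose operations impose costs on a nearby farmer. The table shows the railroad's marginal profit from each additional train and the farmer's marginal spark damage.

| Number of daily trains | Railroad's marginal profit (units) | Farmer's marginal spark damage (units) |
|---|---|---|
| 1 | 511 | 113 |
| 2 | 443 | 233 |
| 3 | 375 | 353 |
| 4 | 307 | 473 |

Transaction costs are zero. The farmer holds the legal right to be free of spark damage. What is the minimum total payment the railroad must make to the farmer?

Efficient level: marginal profit ≥ marginal spark damage through level 3, so k* = 3.
With the farmer holding the right, the railroad must at least compensate total damage at k*: 113 + 233 + 353 = 699.

699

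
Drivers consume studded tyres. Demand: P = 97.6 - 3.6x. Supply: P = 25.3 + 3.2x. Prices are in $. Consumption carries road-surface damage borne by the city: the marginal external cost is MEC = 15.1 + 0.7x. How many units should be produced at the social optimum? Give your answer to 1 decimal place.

Social marginal benefit = demand − MEC = 82.5 - 4.3x.
Set SMB = MC: 82.5 - 4.3x = 25.3 + 3.2x → x* = 7.6267.

x* = 7.6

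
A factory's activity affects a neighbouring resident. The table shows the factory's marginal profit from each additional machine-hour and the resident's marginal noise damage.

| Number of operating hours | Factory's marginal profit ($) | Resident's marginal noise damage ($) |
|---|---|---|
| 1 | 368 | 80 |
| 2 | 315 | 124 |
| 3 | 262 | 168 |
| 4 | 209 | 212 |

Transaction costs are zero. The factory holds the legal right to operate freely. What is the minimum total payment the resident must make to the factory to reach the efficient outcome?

$209

Left alone the factory would choose level 4 (marginal profit stays positive).
Efficient level: k* = 3 (marginal profit ≥ marginal noise damage through 3).
The resident must at least cover the factory's forgone profit from cutting 4→3: 209 = 209.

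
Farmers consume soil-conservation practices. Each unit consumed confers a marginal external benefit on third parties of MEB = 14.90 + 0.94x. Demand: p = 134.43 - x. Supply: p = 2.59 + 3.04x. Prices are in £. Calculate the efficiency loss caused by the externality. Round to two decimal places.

DWL = £335.02

Market equilibrium (private): 2.59 + 3.04x = 134.43 - x → x_m = 32.6337.
Social marginal benefit = demand + MEB = 149.33 - 0.06x.
Set SMB = MC: 149.33 - 0.06x = 2.59 + 3.04x → x* = 47.3355.
Height of the DWL triangle at x_m is SMB(x_m) − MC(x_m) = MEB(x_m) = 45.5756.
DWL = ½ × 14.7018 × 45.5756 = 335.0217.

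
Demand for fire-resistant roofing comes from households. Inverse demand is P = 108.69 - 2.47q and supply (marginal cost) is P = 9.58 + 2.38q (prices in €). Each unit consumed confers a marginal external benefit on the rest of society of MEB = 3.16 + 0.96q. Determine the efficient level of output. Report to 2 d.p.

Social marginal benefit = demand + MEB = 111.85 - 1.51q.
Set SMB = MC: 111.85 - 1.51q = 9.58 + 2.38q → q* = 26.2905.

q* = 26.29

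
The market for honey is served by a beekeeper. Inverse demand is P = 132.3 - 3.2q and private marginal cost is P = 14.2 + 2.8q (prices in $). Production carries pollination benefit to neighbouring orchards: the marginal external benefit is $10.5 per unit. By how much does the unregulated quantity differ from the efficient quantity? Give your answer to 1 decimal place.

1.8 units

Market equilibrium (private): 14.2 + 2.8q = 132.3 - 3.2q → q_m = 19.6833.
Social marginal cost = private MC − MEB = 3.7 + 2.8q.
Set SMC = demand: 3.7 + 2.8q = 132.3 - 3.2q → q* = 21.4333.
Gap = |19.6833 − 21.4333| = 1.7500.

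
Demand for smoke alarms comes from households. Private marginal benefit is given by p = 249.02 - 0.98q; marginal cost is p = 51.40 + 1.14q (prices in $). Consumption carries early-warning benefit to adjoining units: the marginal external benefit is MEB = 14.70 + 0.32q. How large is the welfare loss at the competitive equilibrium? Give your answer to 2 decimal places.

DWL = $550.80

Market equilibrium (private): 51.40 + 1.14q = 249.02 - 0.98q → q_m = 93.2170.
Social marginal benefit = demand + MEB = 263.72 - 0.66q.
Set SMB = MC: 263.72 - 0.66q = 51.40 + 1.14q → q* = 117.9556.
Between q* and q_m the wedge SMB − MC runs linearly from 0 to MEB(q_m), so the loss is a triangle.
DWL = ½ × 24.7386 × 44.5294 = 550.7975.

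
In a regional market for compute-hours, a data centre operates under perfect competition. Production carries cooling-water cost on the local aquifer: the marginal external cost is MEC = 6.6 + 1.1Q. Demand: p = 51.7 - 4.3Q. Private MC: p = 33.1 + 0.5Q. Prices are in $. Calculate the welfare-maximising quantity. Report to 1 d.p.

Q* = 2.0

Social marginal cost = private MC + MEC = 39.7 + 1.6Q.
Set SMC = demand: 39.7 + 1.6Q = 51.7 - 4.3Q → Q* = 2.0339.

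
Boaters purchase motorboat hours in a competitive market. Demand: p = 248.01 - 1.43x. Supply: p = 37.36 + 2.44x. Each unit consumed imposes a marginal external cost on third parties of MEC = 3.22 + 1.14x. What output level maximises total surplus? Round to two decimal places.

x* = 41.40

Social marginal benefit = demand − MEC = 244.79 - 2.57x.
Set SMB = MC: 244.79 - 2.57x = 37.36 + 2.44x → x* = 41.4032.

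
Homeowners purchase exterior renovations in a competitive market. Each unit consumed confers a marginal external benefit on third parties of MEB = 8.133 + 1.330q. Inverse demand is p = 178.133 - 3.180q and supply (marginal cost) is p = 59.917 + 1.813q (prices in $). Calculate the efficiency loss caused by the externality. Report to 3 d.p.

DWL = $214.298

Market equilibrium (private): 59.917 + 1.813q = 178.133 - 3.180q → q_m = 23.6763.
Social marginal benefit = demand + MEB = 186.266 - 1.850q.
Set SMB = MC: 186.266 - 1.850q = 59.917 + 1.813q → q* = 34.4933.
Between q* and q_m the wedge SMB − MC runs linearly from 0 to MEB(q_m), so the loss is a triangle.
DWL = ½ × 10.8170 × 39.6225 = 214.2983.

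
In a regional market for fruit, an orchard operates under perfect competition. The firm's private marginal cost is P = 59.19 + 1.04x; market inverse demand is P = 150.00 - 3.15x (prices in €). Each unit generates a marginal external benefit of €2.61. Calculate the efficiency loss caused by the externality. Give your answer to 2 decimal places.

DWL = €0.81

Market equilibrium (private): 59.19 + 1.04x = 150.00 - 3.15x → x_m = 21.6730.
Social marginal cost = private MC − MEB = 56.58 + 1.04x.
Set SMC = demand: 56.58 + 1.04x = 150.00 - 3.15x → x* = 22.2959.
The loss is the area between SMC and demand from x* to x_m; with linear curves that's a triangle of height MEB(x_m).
DWL = ½ × 0.6229 × 2.6100 = 0.8129.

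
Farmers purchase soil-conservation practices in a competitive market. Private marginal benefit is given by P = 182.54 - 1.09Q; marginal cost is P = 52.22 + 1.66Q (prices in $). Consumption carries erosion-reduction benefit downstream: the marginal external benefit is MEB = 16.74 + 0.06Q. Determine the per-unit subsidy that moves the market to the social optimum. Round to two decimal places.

subsidy = $20.02 per unit

Social marginal benefit = demand + MEB = 199.28 - 1.03Q.
Set SMB = MC: 199.28 - 1.03Q = 52.22 + 1.66Q → Q* = 54.6691.
The Pigouvian subsidy equals MEB at Q*: 16.74 + 0.06×54.6691 = 20.0201.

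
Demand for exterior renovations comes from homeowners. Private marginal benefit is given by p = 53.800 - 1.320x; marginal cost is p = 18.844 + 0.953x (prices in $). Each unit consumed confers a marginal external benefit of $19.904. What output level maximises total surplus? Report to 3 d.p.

Social marginal benefit = demand + MEB = 73.704 - 1.320x.
Set SMB = MC: 73.704 - 1.320x = 18.844 + 0.953x → x* = 24.1355.

x* = 24.136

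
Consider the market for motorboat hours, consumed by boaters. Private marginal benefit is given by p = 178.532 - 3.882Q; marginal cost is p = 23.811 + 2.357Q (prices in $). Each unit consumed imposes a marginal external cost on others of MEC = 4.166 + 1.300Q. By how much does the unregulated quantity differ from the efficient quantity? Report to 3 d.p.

Market equilibrium (private): 23.811 + 2.357Q = 178.532 - 3.882Q → Q_m = 24.7990.
Social marginal benefit = demand − MEC = 174.366 - 5.182Q.
Set SMB = MC: 174.366 - 5.182Q = 23.811 + 2.357Q → Q* = 19.9702.
Gap = |24.7990 − 19.9702| = 4.8288.

4.829 units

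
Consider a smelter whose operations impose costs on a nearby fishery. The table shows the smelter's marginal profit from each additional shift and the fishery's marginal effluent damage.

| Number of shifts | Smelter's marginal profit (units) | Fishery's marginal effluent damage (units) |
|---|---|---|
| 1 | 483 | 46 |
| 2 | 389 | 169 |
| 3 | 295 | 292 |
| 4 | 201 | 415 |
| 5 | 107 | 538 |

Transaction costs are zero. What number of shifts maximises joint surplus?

Bargaining reaches the level where marginal profit last exceeds marginal effluent damage.
That holds through level 3 (295 ≥ 292) but not at 4 (201 < 415).

3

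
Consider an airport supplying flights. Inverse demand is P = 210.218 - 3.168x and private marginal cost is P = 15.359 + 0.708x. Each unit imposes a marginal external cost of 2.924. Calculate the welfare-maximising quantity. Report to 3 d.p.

x* = 49.519

Social marginal cost = private MC + MEC = 18.283 + 0.708x.
Set SMC = demand: 18.283 + 0.708x = 210.218 - 3.168x → x* = 49.5188.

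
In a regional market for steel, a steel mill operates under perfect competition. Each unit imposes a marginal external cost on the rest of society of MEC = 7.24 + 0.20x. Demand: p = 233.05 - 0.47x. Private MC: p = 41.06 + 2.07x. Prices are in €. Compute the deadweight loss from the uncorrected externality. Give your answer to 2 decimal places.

Market equilibrium (private): 41.06 + 2.07x = 233.05 - 0.47x → x_m = 75.5866.
Social marginal cost = private MC + MEC = 48.30 + 2.27x.
Set SMC = demand: 48.30 + 2.27x = 233.05 - 0.47x → x* = 67.4270.
The loss is the area between SMC and demand from x* to x_m; with linear curves that's a triangle of height MEC(x_m).
DWL = ½ × 8.1596 × 22.3573 = 91.2133.

DWL = €91.21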